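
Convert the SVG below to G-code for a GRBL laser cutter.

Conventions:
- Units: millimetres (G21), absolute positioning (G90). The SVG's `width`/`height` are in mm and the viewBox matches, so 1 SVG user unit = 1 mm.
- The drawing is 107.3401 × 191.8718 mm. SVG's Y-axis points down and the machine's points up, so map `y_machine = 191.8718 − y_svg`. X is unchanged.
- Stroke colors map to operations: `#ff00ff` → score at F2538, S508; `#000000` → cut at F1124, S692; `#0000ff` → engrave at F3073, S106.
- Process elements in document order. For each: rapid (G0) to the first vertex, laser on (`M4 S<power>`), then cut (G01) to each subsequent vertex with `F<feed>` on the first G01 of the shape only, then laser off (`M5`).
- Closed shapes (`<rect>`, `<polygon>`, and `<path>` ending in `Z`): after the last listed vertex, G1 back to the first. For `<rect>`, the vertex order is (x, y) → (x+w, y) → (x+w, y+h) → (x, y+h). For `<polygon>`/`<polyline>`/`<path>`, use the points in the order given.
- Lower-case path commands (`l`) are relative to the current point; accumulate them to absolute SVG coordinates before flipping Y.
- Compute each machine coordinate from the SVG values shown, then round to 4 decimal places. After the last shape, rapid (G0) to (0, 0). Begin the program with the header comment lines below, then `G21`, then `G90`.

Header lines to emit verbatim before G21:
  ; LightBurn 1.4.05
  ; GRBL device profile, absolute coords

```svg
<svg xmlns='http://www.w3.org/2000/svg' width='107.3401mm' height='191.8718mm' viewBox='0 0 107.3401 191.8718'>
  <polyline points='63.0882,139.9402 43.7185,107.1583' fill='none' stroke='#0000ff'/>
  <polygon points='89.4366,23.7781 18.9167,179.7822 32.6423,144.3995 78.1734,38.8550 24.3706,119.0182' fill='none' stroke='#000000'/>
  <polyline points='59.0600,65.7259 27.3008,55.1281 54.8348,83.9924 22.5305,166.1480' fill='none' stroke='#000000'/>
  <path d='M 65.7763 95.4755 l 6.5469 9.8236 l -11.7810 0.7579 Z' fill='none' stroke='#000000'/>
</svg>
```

viewBox `0 0 107.3401 191.8718` with mm width/height → 1 unit = 1 mm. Flip: y_m = 191.8718 − y_svg.

**Shape 1** — `<polyline>` line segment, stroke `#0000ff` → engrave (S106, F3073). Machine vertices: (63.0882,51.9316) → (43.7185,84.7135). Open path.

**Shape 2** — `<polygon>` closed polygon, stroke `#000000` → cut (S692, F1124). Machine vertices: (89.4366,168.0937) → (18.9167,12.0896) → (32.6423,47.4723) → (78.1734,153.0168) → (24.3706,72.8536) → (89.4366,168.0937). Closed: final G1 returns to the first vertex.

**Shape 3** — `<polyline>` open polyline, stroke `#000000` → cut (S692, F1124). Machine vertices: (59.0600,126.1459) → (27.3008,136.7437) → (54.8348,107.8794) → (22.5305,25.7238). Open path.

**Shape 4** — `<path>` regular polygon, stroke `#000000` → cut (S692, F1124). Machine vertices: (65.7763,96.3963) → (72.3232,86.5727) → (60.5422,85.8148) → (65.7763,96.3963). Closed: final G1 returns to the first vertex.

; LightBurn 1.4.05
; GRBL device profile, absolute coords
G21
G90
G0 X63.0882 Y51.9316
M4 S106
G01 X43.7185 Y84.7135 F3073
M5
G0 X89.4366 Y168.0937
M4 S692
G01 X18.9167 Y12.0896 F1124
G01 X32.6423 Y47.4723
G01 X78.1734 Y153.0168
G01 X24.3706 Y72.8536
G01 X89.4366 Y168.0937
M5
G0 X59.0600 Y126.1459
M4 S692
G01 X27.3008 Y136.7437 F1124
G01 X54.8348 Y107.8794
G01 X22.5305 Y25.7238
M5
G0 X65.7763 Y96.3963
M4 S692
G01 X72.3232 Y86.5727 F1124
G01 X60.5422 Y85.8148
G01 X65.7763 Y96.3963
M5
G0 X0.0000 Y0.0000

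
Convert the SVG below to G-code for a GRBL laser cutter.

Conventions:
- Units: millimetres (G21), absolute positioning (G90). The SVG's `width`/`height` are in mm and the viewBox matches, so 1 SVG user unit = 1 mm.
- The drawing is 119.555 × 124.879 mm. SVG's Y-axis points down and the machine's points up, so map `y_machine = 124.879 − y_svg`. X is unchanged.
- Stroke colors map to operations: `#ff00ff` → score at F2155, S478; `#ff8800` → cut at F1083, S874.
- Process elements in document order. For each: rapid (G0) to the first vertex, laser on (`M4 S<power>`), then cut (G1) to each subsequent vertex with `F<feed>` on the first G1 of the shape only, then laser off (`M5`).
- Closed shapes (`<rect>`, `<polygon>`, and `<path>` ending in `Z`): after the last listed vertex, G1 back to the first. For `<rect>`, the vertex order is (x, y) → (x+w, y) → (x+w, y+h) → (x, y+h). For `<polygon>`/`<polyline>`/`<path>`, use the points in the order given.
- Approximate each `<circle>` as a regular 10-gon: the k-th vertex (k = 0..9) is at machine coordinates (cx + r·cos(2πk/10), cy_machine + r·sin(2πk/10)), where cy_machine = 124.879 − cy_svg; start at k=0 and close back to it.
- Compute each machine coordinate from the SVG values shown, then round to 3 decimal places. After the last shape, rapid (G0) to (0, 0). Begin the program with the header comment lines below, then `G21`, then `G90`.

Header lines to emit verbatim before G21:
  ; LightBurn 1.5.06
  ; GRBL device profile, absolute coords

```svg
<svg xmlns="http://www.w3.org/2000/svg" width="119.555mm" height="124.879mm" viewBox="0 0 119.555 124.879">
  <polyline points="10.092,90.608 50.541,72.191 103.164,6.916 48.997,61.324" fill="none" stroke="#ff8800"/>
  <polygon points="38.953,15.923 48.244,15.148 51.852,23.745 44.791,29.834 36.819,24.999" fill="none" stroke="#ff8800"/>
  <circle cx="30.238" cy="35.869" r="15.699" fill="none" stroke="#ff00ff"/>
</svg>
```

1 u = 1 mm; y_m = 124.879 − y.

[1] `<polyline>` open polyline, #ff8800→cut S874 F1083: (10.092,34.271) → (50.541,52.688) → (103.164,117.963) → (48.997,63.555)

[2] `<polygon>` regular polygon, #ff8800→cut S874 F1083: (38.953,108.956) → (48.244,109.731) → (51.852,101.134) → (44.791,95.045) → (36.819,99.880) → (38.953,108.956) (closed)

[3] `<circle>` circle, #ff00ff→score S478 F2155: (45.937,89.010) → (42.939,98.238) → (35.089,103.941) → (25.387,103.941) → (17.537,98.238) → (14.539,89.010) → (17.537,79.782) → (25.387,74.079) → (35.089,74.079) → (42.939,79.782) → (45.937,89.010) (closed)

; LightBurn 1.5.06
; GRBL device profile, absolute coords
G21
G90
G0 X10.092 Y34.271
M4 S874
G1 X50.541 Y52.688 F1083
G1 X103.164 Y117.963
G1 X48.997 Y63.555
M5
G0 X38.953 Y108.956
M4 S874
G1 X48.244 Y109.731 F1083
G1 X51.852 Y101.134
G1 X44.791 Y95.045
G1 X36.819 Y99.880
G1 X38.953 Y108.956
M5
G0 X45.937 Y89.010
M4 S478
G1 X42.939 Y98.238 F2155
G1 X35.089 Y103.941
G1 X25.387 Y103.941
G1 X17.537 Y98.238
G1 X14.539 Y89.010
G1 X17.537 Y79.782
G1 X25.387 Y74.079
G1 X35.089 Y74.079
G1 X42.939 Y79.782
G1 X45.937 Y89.010
M5
G0 X0.000 Y0.000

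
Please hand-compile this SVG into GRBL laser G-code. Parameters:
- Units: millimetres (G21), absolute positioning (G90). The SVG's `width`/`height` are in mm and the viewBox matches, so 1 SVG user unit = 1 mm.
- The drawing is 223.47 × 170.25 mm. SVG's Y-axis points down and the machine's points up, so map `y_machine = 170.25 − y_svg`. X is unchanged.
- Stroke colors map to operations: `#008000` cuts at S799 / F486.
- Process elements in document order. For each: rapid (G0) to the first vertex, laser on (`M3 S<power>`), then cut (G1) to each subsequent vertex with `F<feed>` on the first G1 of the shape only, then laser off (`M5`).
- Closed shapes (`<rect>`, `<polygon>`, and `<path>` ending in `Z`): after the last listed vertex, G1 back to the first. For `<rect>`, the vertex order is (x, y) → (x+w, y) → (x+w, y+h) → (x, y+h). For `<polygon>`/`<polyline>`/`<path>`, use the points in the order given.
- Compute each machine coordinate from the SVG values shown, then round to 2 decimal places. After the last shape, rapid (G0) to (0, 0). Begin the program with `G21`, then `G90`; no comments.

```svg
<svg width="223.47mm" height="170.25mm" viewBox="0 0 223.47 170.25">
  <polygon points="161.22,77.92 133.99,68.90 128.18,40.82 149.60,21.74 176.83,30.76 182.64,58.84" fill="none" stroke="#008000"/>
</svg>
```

1 u = 1 mm; y_m = 170.25 − y.

[1] `<polygon>` regular polygon, #008000→cut S799 F486: (161.22,92.33) → (133.99,101.35) → (128.18,129.43) → (149.60,148.51) → (176.83,139.49) → (182.64,111.41) → (161.22,92.33) (closed)

G21
G90
G0 X161.22 Y92.33
M3 S799
G1 X133.99 Y101.35 F486
G1 X128.18 Y129.43
G1 X149.60 Y148.51
G1 X176.83 Y139.49
G1 X182.64 Y111.41
G1 X161.22 Y92.33
M5
G0 X0.00 Y0.00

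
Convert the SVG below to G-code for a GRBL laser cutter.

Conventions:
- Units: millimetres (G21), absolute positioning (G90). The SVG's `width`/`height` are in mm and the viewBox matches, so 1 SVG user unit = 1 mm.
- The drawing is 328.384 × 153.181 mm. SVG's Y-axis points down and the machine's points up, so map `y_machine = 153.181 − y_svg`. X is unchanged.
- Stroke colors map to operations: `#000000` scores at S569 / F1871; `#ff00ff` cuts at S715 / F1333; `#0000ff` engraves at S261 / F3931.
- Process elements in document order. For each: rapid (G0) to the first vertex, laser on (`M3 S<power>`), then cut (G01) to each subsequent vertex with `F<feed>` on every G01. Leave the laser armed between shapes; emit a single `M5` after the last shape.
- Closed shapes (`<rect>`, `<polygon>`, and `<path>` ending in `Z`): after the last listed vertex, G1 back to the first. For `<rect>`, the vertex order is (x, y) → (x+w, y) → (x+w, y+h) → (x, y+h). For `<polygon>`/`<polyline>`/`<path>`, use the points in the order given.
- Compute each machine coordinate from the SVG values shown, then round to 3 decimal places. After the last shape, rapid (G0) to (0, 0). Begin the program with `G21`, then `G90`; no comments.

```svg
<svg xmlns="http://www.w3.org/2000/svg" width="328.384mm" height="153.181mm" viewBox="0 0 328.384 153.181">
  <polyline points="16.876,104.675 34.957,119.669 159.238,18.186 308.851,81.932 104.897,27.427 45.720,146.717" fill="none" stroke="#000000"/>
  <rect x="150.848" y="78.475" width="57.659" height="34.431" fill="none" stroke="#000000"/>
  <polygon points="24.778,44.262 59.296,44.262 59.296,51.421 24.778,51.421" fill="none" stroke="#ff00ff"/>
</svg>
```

Since the viewBox matches the mm dimensions, user units are millimetres directly. The only transform is the Y-flip y_m = 153.181 − y_svg.

Shape 1 is a open polyline drawn with `<polyline>`. Its stroke #000000 means score at S569, F1871. After flipping Y the toolpath is (16.876,48.506) → (34.957,33.512) → (159.238,134.995) → (308.851,71.249) → (104.897,125.754) → (45.720,6.464).

Shape 2 is a rectangle drawn with `<rect>`. Its stroke #000000 means score at S569, F1871. After flipping Y the toolpath is (150.848,74.706) → (208.507,74.706) → (208.507,40.275) → (150.848,40.275) → (150.848,74.706), returning to the start.

Shape 3 is a rectangle drawn with `<polygon>`. Its stroke #ff00ff means cut at S715, F1333. After flipping Y the toolpath is (24.778,108.919) → (59.296,108.919) → (59.296,101.760) → (24.778,101.760) → (24.778,108.919), returning to the start.

G21
G90
G0 X16.876 Y48.506
M3 S569
G01 X34.957 Y33.512 F1871
G01 X159.238 Y134.995 F1871
G01 X308.851 Y71.249 F1871
G01 X104.897 Y125.754 F1871
G01 X45.720 Y6.464 F1871
G0 X150.848 Y74.706
M3 S569
G01 X208.507 Y74.706 F1871
G01 X208.507 Y40.275 F1871
G01 X150.848 Y40.275 F1871
G01 X150.848 Y74.706 F1871
G0 X24.778 Y108.919
M3 S715
G01 X59.296 Y108.919 F1333
G01 X59.296 Y101.760 F1333
G01 X24.778 Y101.760 F1333
G01 X24.778 Y108.919 F1333
M5
G0 X0.000 Y0.000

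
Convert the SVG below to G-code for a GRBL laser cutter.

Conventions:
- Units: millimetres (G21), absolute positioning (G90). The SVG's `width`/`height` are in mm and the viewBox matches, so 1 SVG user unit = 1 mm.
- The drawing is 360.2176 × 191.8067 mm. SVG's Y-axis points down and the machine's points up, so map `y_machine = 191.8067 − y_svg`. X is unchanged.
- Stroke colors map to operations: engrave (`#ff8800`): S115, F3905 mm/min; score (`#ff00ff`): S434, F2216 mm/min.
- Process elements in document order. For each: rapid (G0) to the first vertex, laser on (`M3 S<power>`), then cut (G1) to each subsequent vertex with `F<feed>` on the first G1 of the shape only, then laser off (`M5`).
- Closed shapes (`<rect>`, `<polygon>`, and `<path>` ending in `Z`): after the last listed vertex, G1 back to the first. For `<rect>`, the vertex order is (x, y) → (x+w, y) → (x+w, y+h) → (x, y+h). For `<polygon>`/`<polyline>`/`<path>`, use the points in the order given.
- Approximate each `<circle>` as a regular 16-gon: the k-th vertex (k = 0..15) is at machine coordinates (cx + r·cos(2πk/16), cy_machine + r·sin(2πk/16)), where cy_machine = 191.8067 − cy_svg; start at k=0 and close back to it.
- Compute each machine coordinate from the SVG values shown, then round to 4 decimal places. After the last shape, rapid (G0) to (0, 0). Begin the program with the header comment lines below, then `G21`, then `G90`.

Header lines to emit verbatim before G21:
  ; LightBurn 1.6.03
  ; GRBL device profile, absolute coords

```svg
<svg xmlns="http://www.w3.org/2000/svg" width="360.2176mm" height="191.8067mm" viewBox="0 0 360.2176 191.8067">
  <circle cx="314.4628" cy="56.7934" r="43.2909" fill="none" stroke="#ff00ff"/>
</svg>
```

viewBox `0 0 360.2176 191.8067` with mm width/height → 1 unit = 1 mm. Flip: y_m = 191.8067 − y_svg.

**Shape 1** — `<circle>` circle, stroke `#ff00ff` → score (S434, F2216). Machine vertices: (357.7537,135.0133) → (354.4584,151.5800) → (345.0741,165.6246) → (331.0295,175.0089) → (314.4628,178.3042) → (297.8961,175.0089) → (283.8515,165.6246) → (274.4672,151.5800) → (271.1719,135.0133) → (274.4672,118.4466) → (283.8515,104.4020) → (297.8961,95.0177) → (314.4628,91.7224) → (331.0295,95.0177) → (345.0741,104.4020) → (354.4584,118.4466) → (357.7537,135.0133). Closed: final G1 returns to the first vertex.

; LightBurn 1.6.03
; GRBL device profile, absolute coords
G21
G90
G0 X357.7537 Y135.0133
M3 S434
G1 X354.4584 Y151.5800 F2216
G1 X345.0741 Y165.6246
G1 X331.0295 Y175.0089
G1 X314.4628 Y178.3042
G1 X297.8961 Y175.0089
G1 X283.8515 Y165.6246
G1 X274.4672 Y151.5800
G1 X271.1719 Y135.0133
G1 X274.4672 Y118.4466
G1 X283.8515 Y104.4020
G1 X297.8961 Y95.0177
G1 X314.4628 Y91.7224
G1 X331.0295 Y95.0177
G1 X345.0741 Y104.4020
G1 X354.4584 Y118.4466
G1 X357.7537 Y135.0133
M5
G0 X0.0000 Y0.0000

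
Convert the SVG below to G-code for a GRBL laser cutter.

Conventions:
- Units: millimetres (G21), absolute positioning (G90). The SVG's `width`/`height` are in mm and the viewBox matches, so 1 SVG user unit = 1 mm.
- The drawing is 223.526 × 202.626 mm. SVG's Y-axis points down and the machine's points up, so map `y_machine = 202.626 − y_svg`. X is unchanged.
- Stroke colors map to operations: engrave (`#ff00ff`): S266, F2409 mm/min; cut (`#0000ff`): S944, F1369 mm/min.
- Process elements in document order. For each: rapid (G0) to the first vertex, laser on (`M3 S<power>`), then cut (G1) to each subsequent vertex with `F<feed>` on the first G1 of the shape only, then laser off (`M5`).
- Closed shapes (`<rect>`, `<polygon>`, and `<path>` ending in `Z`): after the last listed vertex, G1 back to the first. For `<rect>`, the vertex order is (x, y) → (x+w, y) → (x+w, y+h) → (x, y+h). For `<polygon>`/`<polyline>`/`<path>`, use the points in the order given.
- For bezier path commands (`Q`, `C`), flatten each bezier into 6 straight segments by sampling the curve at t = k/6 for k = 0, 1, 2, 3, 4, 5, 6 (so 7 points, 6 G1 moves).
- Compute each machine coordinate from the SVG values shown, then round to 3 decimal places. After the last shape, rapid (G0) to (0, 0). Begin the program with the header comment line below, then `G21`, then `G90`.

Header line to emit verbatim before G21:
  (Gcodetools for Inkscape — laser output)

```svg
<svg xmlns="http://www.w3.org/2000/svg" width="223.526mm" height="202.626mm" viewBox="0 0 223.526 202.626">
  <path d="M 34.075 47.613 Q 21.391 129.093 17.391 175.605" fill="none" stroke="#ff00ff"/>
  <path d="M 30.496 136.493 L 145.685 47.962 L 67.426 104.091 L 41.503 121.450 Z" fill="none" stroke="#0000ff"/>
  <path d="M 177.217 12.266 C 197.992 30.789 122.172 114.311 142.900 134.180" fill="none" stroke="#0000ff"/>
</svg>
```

Since the viewBox matches the mm dimensions, user units are millimetres directly. The only transform is the Y-flip y_m = 202.626 − y_svg.

Shape 1 is a quadratic bezier drawn with `<path>`. Its stroke #ff00ff means engrave at S266, F2409. After flipping Y the toolpath is (34.075,155.013) → (30.088,128.824) → (26.584,104.578) → (23.562,82.275) → (21.023,61.914) → (18.966,43.496) → (17.391,27.021).

Shape 2 is a closed polygon drawn with `<path>`. Its stroke #0000ff means cut at S944, F1369. After flipping Y the toolpath is (30.496,66.133) → (145.685,154.664) → (67.426,98.535) → (41.503,81.176) → (30.496,66.133), returning to the start.

Shape 3 is a cubic bezier drawn with `<path>`. Its stroke #0000ff means cut at S944, F1369. After flipping Y the toolpath is (177.217,190.360) → (180.449,176.278) → (172.947,154.936) → (160.076,129.908) → (147.201,104.768) → (139.687,83.089) → (142.900,68.446).

(Gcodetools for Inkscape — laser output)
G21
G90
G0 X34.075 Y155.013
M3 S266
G1 X30.088 Y128.824 F2409
G1 X26.584 Y104.578
G1 X23.562 Y82.275
G1 X21.023 Y61.914
G1 X18.966 Y43.496
G1 X17.391 Y27.021
M5
G0 X30.496 Y66.133
M3 S944
G1 X145.685 Y154.664 F1369
G1 X67.426 Y98.535
G1 X41.503 Y81.176
G1 X30.496 Y66.133
M5
G0 X177.217 Y190.360
M3 S944
G1 X180.449 Y176.278 F1369
G1 X172.947 Y154.936
G1 X160.076 Y129.908
G1 X147.201 Y104.768
G1 X139.687 Y83.089
G1 X142.900 Y68.446
M5
G0 X0.000 Y0.000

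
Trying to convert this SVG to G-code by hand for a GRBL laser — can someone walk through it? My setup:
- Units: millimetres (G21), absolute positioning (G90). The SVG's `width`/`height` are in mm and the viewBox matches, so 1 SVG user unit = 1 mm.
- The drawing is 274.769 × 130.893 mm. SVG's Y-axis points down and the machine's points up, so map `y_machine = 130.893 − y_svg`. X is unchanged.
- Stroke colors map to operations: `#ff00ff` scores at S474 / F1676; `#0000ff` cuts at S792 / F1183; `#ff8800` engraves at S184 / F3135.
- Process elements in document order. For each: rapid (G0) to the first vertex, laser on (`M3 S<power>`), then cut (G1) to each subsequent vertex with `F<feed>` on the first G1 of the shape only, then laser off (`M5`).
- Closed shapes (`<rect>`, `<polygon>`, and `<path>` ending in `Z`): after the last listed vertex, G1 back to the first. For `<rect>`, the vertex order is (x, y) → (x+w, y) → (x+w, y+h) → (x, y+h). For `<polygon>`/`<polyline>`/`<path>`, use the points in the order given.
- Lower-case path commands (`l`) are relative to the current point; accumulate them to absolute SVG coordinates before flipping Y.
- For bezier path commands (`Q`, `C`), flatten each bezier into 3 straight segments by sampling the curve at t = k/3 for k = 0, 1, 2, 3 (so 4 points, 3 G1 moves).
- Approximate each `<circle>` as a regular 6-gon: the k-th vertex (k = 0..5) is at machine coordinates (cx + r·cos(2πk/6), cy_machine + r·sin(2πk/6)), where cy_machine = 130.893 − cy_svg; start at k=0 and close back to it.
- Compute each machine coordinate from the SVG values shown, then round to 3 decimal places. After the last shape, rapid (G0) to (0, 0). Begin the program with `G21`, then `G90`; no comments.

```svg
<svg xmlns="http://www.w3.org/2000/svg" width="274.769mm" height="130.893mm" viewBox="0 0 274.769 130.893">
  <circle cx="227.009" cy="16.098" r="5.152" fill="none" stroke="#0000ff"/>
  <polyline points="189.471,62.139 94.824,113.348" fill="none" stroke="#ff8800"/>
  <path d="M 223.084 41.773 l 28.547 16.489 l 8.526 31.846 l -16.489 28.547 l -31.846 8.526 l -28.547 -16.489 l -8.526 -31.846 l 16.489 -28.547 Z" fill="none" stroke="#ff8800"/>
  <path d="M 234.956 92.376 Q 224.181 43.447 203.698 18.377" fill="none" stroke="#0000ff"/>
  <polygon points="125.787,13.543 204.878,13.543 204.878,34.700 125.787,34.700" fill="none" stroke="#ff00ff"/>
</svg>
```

G21
G90
G0 X232.161 Y114.795
M3 S792
G1 X229.585 Y119.257 F1183
G1 X224.433 Y119.257
G1 X221.857 Y114.795
G1 X224.433 Y110.333
G1 X229.585 Y110.333
G1 X232.161 Y114.795
M5
G0 X189.471 Y68.754
M3 S184
G1 X94.824 Y17.545 F3135
M5
G0 X223.084 Y89.120
M3 S184
G1 X251.631 Y72.631 F3135
G1 X260.157 Y40.785
G1 X243.668 Y12.238
G1 X211.822 Y3.712
G1 X183.275 Y20.201
G1 X174.749 Y52.047
G1 X191.238 Y80.594
G1 X223.084 Y89.120
M5
G0 X234.956 Y38.517
M3 S792
G1 X226.694 Y68.485 F1183
G1 X216.275 Y93.152
G1 X203.698 Y112.516
M5
G0 X125.787 Y117.350
M3 S474
G1 X204.878 Y117.350 F1676
G1 X204.878 Y96.193
G1 X125.787 Y96.193
G1 X125.787 Y117.350
M5
G0 X0.000 Y0.000

viewBox `0 0 274.769 130.893` with mm width/height → 1 unit = 1 mm. Flip: y_m = 130.893 − y_svg.

**Shape 1** — `<circle>` circle, stroke `#0000ff` → cut (S792, F1183). Machine vertices: (232.161,114.795) → (229.585,119.257) → (224.433,119.257) → (221.857,114.795) → (224.433,110.333) → (229.585,110.333) → (232.161,114.795). Closed: final G1 returns to the first vertex.

**Shape 2** — `<polyline>` line segment, stroke `#ff8800` → engrave (S184, F3135). Machine vertices: (189.471,68.754) → (94.824,17.545). Open path.

**Shape 3** — `<path>` regular polygon, stroke `#ff8800` → engrave (S184, F3135). Machine vertices: (223.084,89.120) → (251.631,72.631) → (260.157,40.785) → (243.668,12.238) → (211.822,3.712) → (183.275,20.201) → (174.749,52.047) → (191.238,80.594) → (223.084,89.120). Closed: final G1 returns to the first vertex.

**Shape 4** — `<path>` quadratic bezier, stroke `#0000ff` → cut (S792, F1183). Control points (SVG): P0=(234.956,92.376), P1=(224.181,43.447), P2=(203.698,18.377); sampled at t=k/3. Machine vertices: (234.956,38.517) → (226.694,68.485) → (216.275,93.152) → (203.698,112.516). Open path.

**Shape 5** — `<polygon>` rectangle, stroke `#ff00ff` → score (S474, F1676). Machine vertices: (125.787,117.350) → (204.878,117.350) → (204.878,96.193) → (125.787,96.193) → (125.787,117.350). Closed: final G1 returns to the first vertex.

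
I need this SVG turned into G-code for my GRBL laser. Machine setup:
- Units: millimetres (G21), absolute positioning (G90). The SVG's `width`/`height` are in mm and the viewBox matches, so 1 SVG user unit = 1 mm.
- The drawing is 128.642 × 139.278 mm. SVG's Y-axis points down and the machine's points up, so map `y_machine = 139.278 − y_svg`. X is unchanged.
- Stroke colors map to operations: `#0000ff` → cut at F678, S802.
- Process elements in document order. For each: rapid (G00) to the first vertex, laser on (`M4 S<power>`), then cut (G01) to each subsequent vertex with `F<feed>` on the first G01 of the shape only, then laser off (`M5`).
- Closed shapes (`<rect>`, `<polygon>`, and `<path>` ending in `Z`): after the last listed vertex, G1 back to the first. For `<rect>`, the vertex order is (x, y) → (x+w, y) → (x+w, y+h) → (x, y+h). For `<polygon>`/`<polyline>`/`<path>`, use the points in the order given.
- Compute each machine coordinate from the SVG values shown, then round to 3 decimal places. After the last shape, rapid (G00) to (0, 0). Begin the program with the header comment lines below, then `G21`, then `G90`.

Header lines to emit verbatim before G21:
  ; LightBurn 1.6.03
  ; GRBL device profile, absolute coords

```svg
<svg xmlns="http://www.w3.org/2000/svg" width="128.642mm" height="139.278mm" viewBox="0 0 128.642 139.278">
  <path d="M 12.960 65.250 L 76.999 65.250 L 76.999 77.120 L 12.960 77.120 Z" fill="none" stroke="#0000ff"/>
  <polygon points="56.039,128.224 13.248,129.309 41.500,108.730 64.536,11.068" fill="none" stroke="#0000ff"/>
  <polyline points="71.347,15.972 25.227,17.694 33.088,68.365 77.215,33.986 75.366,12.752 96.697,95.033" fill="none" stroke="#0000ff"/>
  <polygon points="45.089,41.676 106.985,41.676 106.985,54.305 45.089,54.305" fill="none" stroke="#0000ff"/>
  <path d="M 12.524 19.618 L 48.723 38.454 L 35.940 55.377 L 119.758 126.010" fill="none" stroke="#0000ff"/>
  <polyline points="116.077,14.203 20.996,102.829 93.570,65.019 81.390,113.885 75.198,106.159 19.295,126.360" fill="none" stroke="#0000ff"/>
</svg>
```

; LightBurn 1.6.03
; GRBL device profile, absolute coords
G21
G90
G00 X12.960 Y74.028
M4 S802
G01 X76.999 Y74.028 F678
G01 X76.999 Y62.158
G01 X12.960 Y62.158
G01 X12.960 Y74.028
M5
G00 X56.039 Y11.054
M4 S802
G01 X13.248 Y9.969 F678
G01 X41.500 Y30.548
G01 X64.536 Y128.210
G01 X56.039 Y11.054
M5
G00 X71.347 Y123.306
M4 S802
G01 X25.227 Y121.584 F678
G01 X33.088 Y70.913
G01 X77.215 Y105.292
G01 X75.366 Y126.526
G01 X96.697 Y44.245
M5
G00 X45.089 Y97.602
M4 S802
G01 X106.985 Y97.602 F678
G01 X106.985 Y84.973
G01 X45.089 Y84.973
G01 X45.089 Y97.602
M5
G00 X12.524 Y119.660
M4 S802
G01 X48.723 Y100.824 F678
G01 X35.940 Y83.901
G01 X119.758 Y13.268
M5
G00 X116.077 Y125.075
M4 S802
G01 X20.996 Y36.449 F678
G01 X93.570 Y74.259
G01 X81.390 Y25.393
G01 X75.198 Y33.119
G01 X19.295 Y12.918
M5
G00 X0.000 Y0.000

viewBox `0 0 128.642 139.278` with mm width/height → 1 unit = 1 mm. Flip: y_m = 139.278 − y_svg.

**Shape 1** — `<path>` rectangle, stroke `#0000ff` → cut (S802, F678). Machine vertices: (12.960,74.028) → (76.999,74.028) → (76.999,62.158) → (12.960,62.158) → (12.960,74.028). Closed: final G1 returns to the first vertex.

**Shape 2** — `<polygon>` closed polygon, stroke `#0000ff` → cut (S802, F678). Machine vertices: (56.039,11.054) → (13.248,9.969) → (41.500,30.548) → (64.536,128.210) → (56.039,11.054). Closed: final G1 returns to the first vertex.

**Shape 3** — `<polyline>` open polyline, stroke `#0000ff` → cut (S802, F678). Machine vertices: (71.347,123.306) → (25.227,121.584) → (33.088,70.913) → (77.215,105.292) → (75.366,126.526) → (96.697,44.245). Open path.

**Shape 4** — `<polygon>` rectangle, stroke `#0000ff` → cut (S802, F678). Machine vertices: (45.089,97.602) → (106.985,97.602) → (106.985,84.973) → (45.089,84.973) → (45.089,97.602). Closed: final G1 returns to the first vertex.

**Shape 5** — `<path>` open polyline, stroke `#0000ff` → cut (S802, F678). Machine vertices: (12.524,119.660) → (48.723,100.824) → (35.940,83.901) → (119.758,13.268). Open path.

**Shape 6** — `<polyline>` open polyline, stroke `#0000ff` → cut (S802, F678). Machine vertices: (116.077,125.075) → (20.996,36.449) → (93.570,74.259) → (81.390,25.393) → (75.198,33.119) → (19.295,12.918). Open path.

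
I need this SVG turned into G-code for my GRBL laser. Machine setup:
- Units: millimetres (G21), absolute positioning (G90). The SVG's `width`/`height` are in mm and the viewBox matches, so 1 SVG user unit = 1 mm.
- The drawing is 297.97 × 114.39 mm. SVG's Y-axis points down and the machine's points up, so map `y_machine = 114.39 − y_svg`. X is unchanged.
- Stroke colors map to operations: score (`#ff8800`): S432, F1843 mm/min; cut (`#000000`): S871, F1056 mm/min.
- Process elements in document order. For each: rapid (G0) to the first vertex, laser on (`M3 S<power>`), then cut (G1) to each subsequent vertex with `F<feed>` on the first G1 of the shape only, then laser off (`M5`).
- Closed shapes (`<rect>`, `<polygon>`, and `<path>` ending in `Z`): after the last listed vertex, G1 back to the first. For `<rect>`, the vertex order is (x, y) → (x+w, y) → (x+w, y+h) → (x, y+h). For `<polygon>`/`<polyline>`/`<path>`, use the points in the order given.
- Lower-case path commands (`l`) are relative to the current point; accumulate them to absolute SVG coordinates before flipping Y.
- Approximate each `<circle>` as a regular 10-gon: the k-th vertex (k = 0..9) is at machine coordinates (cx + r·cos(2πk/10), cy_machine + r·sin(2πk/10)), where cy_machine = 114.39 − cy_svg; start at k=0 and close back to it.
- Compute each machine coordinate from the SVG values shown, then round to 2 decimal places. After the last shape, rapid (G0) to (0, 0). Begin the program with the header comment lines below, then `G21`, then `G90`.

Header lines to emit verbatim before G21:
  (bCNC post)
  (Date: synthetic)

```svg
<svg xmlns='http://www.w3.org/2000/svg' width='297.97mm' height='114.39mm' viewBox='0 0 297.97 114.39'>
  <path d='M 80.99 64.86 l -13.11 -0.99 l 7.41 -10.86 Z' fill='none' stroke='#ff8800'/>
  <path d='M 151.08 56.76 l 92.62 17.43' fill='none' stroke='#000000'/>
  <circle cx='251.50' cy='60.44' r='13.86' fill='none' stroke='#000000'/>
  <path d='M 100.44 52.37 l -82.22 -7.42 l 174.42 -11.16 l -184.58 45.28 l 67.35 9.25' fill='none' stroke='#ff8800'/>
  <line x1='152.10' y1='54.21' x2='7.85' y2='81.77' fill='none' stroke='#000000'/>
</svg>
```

(bCNC post)
(Date: synthetic)
G21
G90
G0 X80.99 Y49.53
M3 S432
G1 X67.88 Y50.52 F1843
G1 X75.29 Y61.38
G1 X80.99 Y49.53
M5
G0 X151.08 Y57.63
M3 S871
G1 X243.70 Y40.20 F1056
M5
G0 X265.36 Y53.95
M3 S871
G1 X262.71 Y62.10 F1056
G1 X255.78 Y67.13
G1 X247.22 Y67.13
G1 X240.29 Y62.10
G1 X237.64 Y53.95
G1 X240.29 Y45.80
G1 X247.22 Y40.77
G1 X255.78 Y40.77
G1 X262.71 Y45.80
G1 X265.36 Y53.95
M5
G0 X100.44 Y62.02
M3 S432
G1 X18.22 Y69.44 F1843
G1 X192.64 Y80.60
G1 X8.06 Y35.32
G1 X75.41 Y26.07
M5
G0 X152.10 Y60.18
M3 S871
G1 X7.85 Y32.62 F1056
M5
G0 X0.00 Y0.00

1 u = 1 mm; y_m = 114.39 − y.

[1] `<path>` regular polygon, #ff8800→score S432 F1843: (80.99,49.53) → (67.88,50.52) → (75.29,61.38) → (80.99,49.53) (closed)

[2] `<path>` line segment, #000000→cut S871 F1056: (151.08,57.63) → (243.70,40.20)

[3] `<circle>` circle, #000000→cut S871 F1056: (265.36,53.95) → (262.71,62.10) → (255.78,67.13) → (247.22,67.13) → (240.29,62.10) → (237.64,53.95) → (240.29,45.80) → (247.22,40.77) → (255.78,40.77) → (262.71,45.80) → (265.36,53.95) (closed)

[4] `<path>` open polyline, #ff8800→score S432 F1843: (100.44,62.02) → (18.22,69.44) → (192.64,80.60) → (8.06,35.32) → (75.41,26.07)

[5] `<line>` line segment, #000000→cut S871 F1056: (152.10,60.18) → (7.85,32.62)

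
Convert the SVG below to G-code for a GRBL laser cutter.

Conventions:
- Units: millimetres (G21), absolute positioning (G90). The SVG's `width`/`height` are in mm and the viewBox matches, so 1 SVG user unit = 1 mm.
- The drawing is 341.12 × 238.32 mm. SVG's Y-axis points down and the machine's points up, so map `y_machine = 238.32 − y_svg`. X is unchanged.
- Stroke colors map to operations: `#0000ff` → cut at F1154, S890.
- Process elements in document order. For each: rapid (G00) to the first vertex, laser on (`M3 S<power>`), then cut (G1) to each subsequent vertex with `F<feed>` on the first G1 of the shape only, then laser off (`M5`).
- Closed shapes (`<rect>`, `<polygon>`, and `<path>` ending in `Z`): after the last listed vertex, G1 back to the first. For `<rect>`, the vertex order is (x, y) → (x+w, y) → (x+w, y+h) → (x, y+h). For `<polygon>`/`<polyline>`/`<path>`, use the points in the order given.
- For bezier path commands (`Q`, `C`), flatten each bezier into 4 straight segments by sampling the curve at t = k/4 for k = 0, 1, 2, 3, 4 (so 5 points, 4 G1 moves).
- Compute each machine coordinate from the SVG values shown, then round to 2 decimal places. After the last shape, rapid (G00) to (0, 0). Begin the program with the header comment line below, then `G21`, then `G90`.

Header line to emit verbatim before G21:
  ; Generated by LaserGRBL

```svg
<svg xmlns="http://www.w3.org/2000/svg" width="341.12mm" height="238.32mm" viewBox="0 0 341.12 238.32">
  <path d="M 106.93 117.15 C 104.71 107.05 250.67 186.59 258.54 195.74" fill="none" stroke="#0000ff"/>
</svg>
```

1 u = 1 mm; y_m = 238.32 − y.

[1] `<path>` cubic bezier, #0000ff→cut S890 F1154: (106.93,121.17) → (128.58,114.44) → (178.95,89.09) → (231.22,60.14) → (258.54,42.58)

; Generated by LaserGRBL
G21
G90
G00 X106.93 Y121.17
M3 S890
G1 X128.58 Y114.44 F1154
G1 X178.95 Y89.09
G1 X231.22 Y60.14
G1 X258.54 Y42.58
M5
G00 X0.00 Y0.00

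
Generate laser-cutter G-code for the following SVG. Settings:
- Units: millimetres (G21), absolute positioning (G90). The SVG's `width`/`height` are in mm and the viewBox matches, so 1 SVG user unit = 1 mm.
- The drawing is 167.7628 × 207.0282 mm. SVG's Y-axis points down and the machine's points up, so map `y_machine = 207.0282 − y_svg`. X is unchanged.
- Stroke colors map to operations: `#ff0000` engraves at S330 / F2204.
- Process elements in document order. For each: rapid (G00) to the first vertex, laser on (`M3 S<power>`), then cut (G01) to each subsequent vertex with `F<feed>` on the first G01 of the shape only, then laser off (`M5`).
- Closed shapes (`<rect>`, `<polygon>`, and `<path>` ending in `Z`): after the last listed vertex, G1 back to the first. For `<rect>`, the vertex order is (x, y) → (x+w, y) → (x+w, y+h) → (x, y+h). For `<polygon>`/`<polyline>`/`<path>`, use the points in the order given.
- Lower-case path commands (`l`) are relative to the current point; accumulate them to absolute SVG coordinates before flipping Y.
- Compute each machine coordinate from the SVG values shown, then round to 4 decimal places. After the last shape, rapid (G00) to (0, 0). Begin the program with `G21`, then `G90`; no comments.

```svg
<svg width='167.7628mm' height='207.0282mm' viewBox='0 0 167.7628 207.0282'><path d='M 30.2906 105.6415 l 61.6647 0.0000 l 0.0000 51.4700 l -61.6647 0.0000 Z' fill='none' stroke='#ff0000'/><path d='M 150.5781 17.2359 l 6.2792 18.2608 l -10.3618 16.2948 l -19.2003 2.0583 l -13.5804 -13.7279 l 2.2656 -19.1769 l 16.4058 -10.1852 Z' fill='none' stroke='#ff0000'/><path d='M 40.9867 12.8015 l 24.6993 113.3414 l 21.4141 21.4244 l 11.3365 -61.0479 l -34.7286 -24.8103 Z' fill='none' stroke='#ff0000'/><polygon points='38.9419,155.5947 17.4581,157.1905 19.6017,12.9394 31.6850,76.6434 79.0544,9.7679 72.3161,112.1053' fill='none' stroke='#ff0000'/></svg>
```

G21
G90
G00 X30.2906 Y101.3867
M3 S330
G01 X91.9553 Y101.3867 F2204
G01 X91.9553 Y49.9167
G01 X30.2906 Y49.9167
G01 X30.2906 Y101.3867
M5
G00 X150.5781 Y189.7923
M3 S330
G01 X156.8573 Y171.5315 F2204
G01 X146.4955 Y155.2367
G01 X127.2952 Y153.1784
G01 X113.7148 Y166.9063
G01 X115.9804 Y186.0832
G01 X132.3862 Y196.2684
G01 X150.5781 Y189.7923
M5
G00 X40.9867 Y194.2267
M3 S330
G01 X65.6860 Y80.8853 F2204
G01 X87.1001 Y59.4609
G01 X98.4366 Y120.5088
G01 X63.7080 Y145.3191
G01 X40.9867 Y194.2267
M5
G00 X38.9419 Y51.4335
M3 S330
G01 X17.4581 Y49.8377 F2204
G01 X19.6017 Y194.0888
G01 X31.6850 Y130.3848
G01 X79.0544 Y197.2603
G01 X72.3161 Y94.9229
G01 X38.9419 Y51.4335
M5
G00 X0.0000 Y0.0000

viewBox `0 0 167.7628 207.0282` with mm width/height → 1 unit = 1 mm. Flip: y_m = 207.0282 − y_svg.

**Shape 1** — `<path>` rectangle, stroke `#ff0000` → engrave (S330, F2204). Machine vertices: (30.2906,101.3867) → (91.9553,101.3867) → (91.9553,49.9167) → (30.2906,49.9167) → (30.2906,101.3867). Closed: final G1 returns to the first vertex.

**Shape 2** — `<path>` regular polygon, stroke `#ff0000` → engrave (S330, F2204). Machine vertices: (150.5781,189.7923) → (156.8573,171.5315) → (146.4955,155.2367) → (127.2952,153.1784) → (113.7148,166.9063) → (115.9804,186.0832) → (132.3862,196.2684) → (150.5781,189.7923). Closed: final G1 returns to the first vertex.

**Shape 3** — `<path>` closed polygon, stroke `#ff0000` → engrave (S330, F2204). Machine vertices: (40.9867,194.2267) → (65.6860,80.8853) → (87.1001,59.4609) → (98.4366,120.5088) → (63.7080,145.3191) → (40.9867,194.2267). Closed: final G1 returns to the first vertex.

**Shape 4** — `<polygon>` closed polygon, stroke `#ff0000` → engrave (S330, F2204). Machine vertices: (38.9419,51.4335) → (17.4581,49.8377) → (19.6017,194.0888) → (31.6850,130.3848) → (79.0544,197.2603) → (72.3161,94.9229) → (38.9419,51.4335). Closed: final G1 returns to the first vertex.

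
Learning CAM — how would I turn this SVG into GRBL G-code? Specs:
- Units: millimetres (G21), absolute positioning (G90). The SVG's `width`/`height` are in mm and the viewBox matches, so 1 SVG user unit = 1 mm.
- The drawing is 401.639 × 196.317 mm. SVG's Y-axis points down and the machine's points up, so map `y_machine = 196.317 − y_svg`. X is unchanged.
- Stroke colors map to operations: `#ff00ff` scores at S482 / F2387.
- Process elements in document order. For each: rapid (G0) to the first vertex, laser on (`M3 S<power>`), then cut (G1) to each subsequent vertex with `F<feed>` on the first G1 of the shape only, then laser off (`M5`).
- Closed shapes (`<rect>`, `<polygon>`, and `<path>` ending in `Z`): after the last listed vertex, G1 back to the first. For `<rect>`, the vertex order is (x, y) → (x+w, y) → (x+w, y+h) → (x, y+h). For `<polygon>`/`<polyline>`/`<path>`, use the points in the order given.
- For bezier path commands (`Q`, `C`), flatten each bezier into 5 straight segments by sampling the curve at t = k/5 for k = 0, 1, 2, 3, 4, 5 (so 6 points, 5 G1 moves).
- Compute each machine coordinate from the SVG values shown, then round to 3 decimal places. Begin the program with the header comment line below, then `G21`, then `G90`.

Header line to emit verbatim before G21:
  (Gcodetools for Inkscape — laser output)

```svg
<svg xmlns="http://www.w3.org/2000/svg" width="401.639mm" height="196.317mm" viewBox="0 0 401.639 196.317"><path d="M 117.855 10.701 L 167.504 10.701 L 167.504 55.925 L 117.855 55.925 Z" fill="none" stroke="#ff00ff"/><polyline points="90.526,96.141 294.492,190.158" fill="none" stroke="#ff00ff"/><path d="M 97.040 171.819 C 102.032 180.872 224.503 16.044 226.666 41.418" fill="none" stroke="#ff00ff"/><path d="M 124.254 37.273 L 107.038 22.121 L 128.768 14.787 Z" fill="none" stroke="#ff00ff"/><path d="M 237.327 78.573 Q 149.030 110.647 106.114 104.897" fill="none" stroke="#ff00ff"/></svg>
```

(Gcodetools for Inkscape — laser output)
G21
G90
G0 X117.855 Y185.616
M3 S482
G1 X167.504 Y185.616 F2387
G1 X167.504 Y140.392
G1 X117.855 Y140.392
G1 X117.855 Y185.616
M5
G0 X90.526 Y100.176
M3 S482
G1 X294.492 Y6.159 F2387
M5
G0 X97.040 Y24.498
M3 S482
G1 X112.230 Y37.019 F2387
G1 X144.202 Y73.796
G1 X181.541 Y117.352
G1 X212.834 Y150.212
G1 X226.666 Y154.899
M5
G0 X124.254 Y159.044
M3 S482
G1 X107.038 Y174.196 F2387
G1 X128.768 Y181.530
G1 X124.254 Y159.044
M5
G0 X237.327 Y117.744
M3 S482
G1 X203.823 Y106.427 F2387
G1 X173.950 Y98.137
G1 X147.708 Y92.872
G1 X125.096 Y90.633
G1 X106.114 Y91.420
M5

viewBox `0 0 401.639 196.317` with mm width/height → 1 unit = 1 mm. Flip: y_m = 196.317 − y_svg.

**Shape 1** — `<path>` rectangle, stroke `#ff00ff` → score (S482, F2387). Machine vertices: (117.855,185.616) → (167.504,185.616) → (167.504,140.392) → (117.855,140.392) → (117.855,185.616). Closed: final G1 returns to the first vertex.

**Shape 2** — `<polyline>` line segment, stroke `#ff00ff` → score (S482, F2387). Machine vertices: (90.526,100.176) → (294.492,6.159). Open path.

**Shape 3** — `<path>` cubic bezier, stroke `#ff00ff` → score (S482, F2387). Control points (SVG): P0=(97.040,171.819), P1=(102.032,180.872), P2=(224.503,16.044), P3=(226.666,41.418); sampled at t=k/5. Machine vertices: (97.040,24.498) → (112.230,37.019) → (144.202,73.796) → (181.541,117.352) → (212.834,150.212) → (226.666,154.899). Open path.

**Shape 4** — `<path>` regular polygon, stroke `#ff00ff` → score (S482, F2387). Machine vertices: (124.254,159.044) → (107.038,174.196) → (128.768,181.530) → (124.254,159.044). Closed: final G1 returns to the first vertex.

**Shape 5** — `<path>` quadratic bezier, stroke `#ff00ff` → score (S482, F2387). Control points (SVG): P0=(237.327,78.573), P1=(149.030,110.647), P2=(106.114,104.897); sampled at t=k/5. Machine vertices: (237.327,117.744) → (203.823,106.427) → (173.950,98.137) → (147.708,92.872) → (125.096,90.633) → (106.114,91.420). Open path.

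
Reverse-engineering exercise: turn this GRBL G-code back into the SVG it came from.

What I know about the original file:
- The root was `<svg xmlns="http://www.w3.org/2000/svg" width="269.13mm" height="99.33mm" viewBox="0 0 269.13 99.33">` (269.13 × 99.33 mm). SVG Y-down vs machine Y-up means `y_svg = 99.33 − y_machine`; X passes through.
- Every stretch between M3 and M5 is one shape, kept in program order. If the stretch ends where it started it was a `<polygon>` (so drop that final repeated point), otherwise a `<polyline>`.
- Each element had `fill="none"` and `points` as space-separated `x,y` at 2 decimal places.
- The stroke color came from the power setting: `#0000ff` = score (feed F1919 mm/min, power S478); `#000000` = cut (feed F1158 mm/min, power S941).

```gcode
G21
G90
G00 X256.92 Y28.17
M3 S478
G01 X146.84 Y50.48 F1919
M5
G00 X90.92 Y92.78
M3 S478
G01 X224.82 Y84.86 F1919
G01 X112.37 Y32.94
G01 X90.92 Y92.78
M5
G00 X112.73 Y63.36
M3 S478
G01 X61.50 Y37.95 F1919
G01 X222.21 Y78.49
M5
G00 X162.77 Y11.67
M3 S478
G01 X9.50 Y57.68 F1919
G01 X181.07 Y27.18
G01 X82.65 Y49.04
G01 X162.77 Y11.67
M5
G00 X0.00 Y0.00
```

Machine Y-up, SVG Y-down with viewBox height 99.33, so y_svg = 99.33 − y_machine; X carries over. Every run uses S478, so all elements get stroke `#0000ff` (score).

Run 1: The run is open, so emit a `<polyline>` with points (Y-flipped): 256.92,71.16 146.84,48.85.

Run 2: The run returns to its start, so emit a `<polygon>` with points (Y-flipped): 90.92,6.55 224.82,14.47 112.37,66.39.

Run 3: The run is open, so emit a `<polyline>` with points (Y-flipped): 112.73,35.97 61.50,61.38 222.21,20.84.

Run 4: The run returns to its start, so emit a `<polygon>` with points (Y-flipped): 162.77,87.66 9.50,41.65 181.07,72.15 82.65,50.29.

<svg xmlns="http://www.w3.org/2000/svg" width="269.13mm" height="99.33mm" viewBox="0 0 269.13 99.33">
  <polyline points="256.92,71.16 146.84,48.85" fill="none" stroke="#0000ff"/>
  <polygon points="90.92,6.55 224.82,14.47 112.37,66.39" fill="none" stroke="#0000ff"/>
  <polyline points="112.73,35.97 61.50,61.38 222.21,20.84" fill="none" stroke="#0000ff"/>
  <polygon points="162.77,87.66 9.50,41.65 181.07,72.15 82.65,50.29" fill="none" stroke="#0000ff"/>
</svg>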